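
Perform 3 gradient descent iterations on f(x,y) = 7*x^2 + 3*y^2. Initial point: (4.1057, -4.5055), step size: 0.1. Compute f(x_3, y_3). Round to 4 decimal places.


Gradient descent on f(x,y) = 7*x^2 + 3*y^2.
Starting point: (4.1057, -4.5055), alpha = 0.1
Step 1: grad_x = 2*7*4.1057 = 57.4798, grad_y = 2*3*-4.5055 = -27.033
  x_1 = 4.1057 - 0.1*57.4798 = -1.6423
  y_1 = -4.5055 - 0.1*-27.033 = -1.8022
Step 2: grad_x = 2*7*-1.6423 = -22.9919, grad_y = 2*3*-1.8022 = -10.8132
  x_2 = -1.6423 - 0.1*-22.9919 = 0.6569
  y_2 = -1.8022 - 0.1*-10.8132 = -0.7209
Step 3: grad_x = 2*7*0.6569 = 9.1968, grad_y = 2*3*-0.7209 = -4.3253
  x_3 = 0.6569 - 0.1*9.1968 = -0.2628
  y_3 = -0.7209 - 0.1*-4.3253 = -0.2884
f(-0.2628, -0.2884) = 7*(-0.2628)^2 + 3*(-0.2884)^2 = 0.7328


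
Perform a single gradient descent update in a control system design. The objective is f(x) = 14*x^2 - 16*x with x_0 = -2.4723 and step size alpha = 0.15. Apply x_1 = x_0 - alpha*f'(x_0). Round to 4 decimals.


We compute the gradient at x_0 and apply the update.
f'(x) = 28*x - 16
f'(-2.4723) = 28*-2.4723 - 16 = -85.2244
x_1 = -2.4723 - 0.15*-85.2244 = 10.3114


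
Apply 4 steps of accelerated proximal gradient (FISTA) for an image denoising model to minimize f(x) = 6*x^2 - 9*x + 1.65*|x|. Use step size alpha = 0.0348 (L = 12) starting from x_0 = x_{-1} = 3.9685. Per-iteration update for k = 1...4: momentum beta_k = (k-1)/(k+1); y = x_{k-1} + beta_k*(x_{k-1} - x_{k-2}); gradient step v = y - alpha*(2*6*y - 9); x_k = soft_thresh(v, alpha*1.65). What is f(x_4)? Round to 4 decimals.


FISTA on f(x) = 6*x^2 - 9*x + 1.65*|x|
L = 12, alpha = 0.0348
Iteration 1: beta = 0.0, y = 3.9685 + 0.0*(3.9685 - 3.9685) = 3.9685
  grad(y) = 38.622, v = y - alpha*grad = 2.6245
  prox(v) = soft_thresh(2.6245, 0.0574) = 2.567
Iteration 2: beta = 0.3333, y = 2.567 + 0.3333*(2.567 - 3.9685) = 2.0999
  grad(y) = 16.1986, v = y - alpha*grad = 1.5362
  prox(v) = soft_thresh(1.5362, 0.0574) = 1.4787
Iteration 3: beta = 0.5, y = 1.4787 + 0.5*(1.4787 - 2.567) = 0.9346
  grad(y) = 2.2153, v = y - alpha*grad = 0.8575
  prox(v) = soft_thresh(0.8575, 0.0574) = 0.8001
Iteration 4: beta = 0.6, y = 0.8001 + 0.6*(0.8001 - 1.4787) = 0.3929
  grad(y) = -4.2852, v = y - alpha*grad = 0.542
  prox(v) = soft_thresh(0.542, 0.0574) = 0.4846
f(x_4) = 6*0.4846^2 - 9*0.4846 + 1.65*|0.4846| = -2.1528


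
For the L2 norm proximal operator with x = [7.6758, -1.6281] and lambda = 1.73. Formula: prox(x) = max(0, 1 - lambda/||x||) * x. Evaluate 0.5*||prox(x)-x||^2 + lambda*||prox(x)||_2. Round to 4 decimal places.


Step 1: Compute ||x||.
||x|| = 7.8466
Step 2: Compute scaling factor.
scale = max(0, 1 - 1.73/7.8466) = 0.7795
Step 3: prox(x) = [5.9835, -1.2691]
||prox(x)|| = 6.1166
Step 4: Proximal objective.
0.5*||prox-x||^2 = 1.4965
lambda*||prox|| = 10.5817
Total = 12.0781


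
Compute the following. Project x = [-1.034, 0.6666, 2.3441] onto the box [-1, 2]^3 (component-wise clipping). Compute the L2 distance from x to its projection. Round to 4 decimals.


Project each component onto [-1, 2].
clip(-1.034) = -1.0, clip(0.6666) = 0.6666, clip(2.3441) = 2.0
Projection = [-1.0, 0.6666, 2.0]
Squared diffs: [0.0012, 0.0, 0.1184]
Distance = sqrt(0.1196) = 0.3458


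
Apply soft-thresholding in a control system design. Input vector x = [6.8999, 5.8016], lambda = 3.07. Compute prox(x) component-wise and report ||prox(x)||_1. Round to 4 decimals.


Soft-thresholding with lambda = 3.07:
prox(6.8999) = sign(6.8999)*max(|6.8999| - 3.07, 0) = 3.8299
prox(5.8016) = sign(5.8016)*max(|5.8016| - 3.07, 0) = 2.7316
prox(x) = [3.8299, 2.7316]
||prox(x)||_1 = 3.8299 + 2.7316 = 6.5615


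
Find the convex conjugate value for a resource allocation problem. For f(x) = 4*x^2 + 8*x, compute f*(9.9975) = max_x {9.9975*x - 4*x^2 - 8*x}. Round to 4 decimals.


f*(y) = sup_x {y*x - a*x^2 - b*x} = sup_x {(y-b)*x - a*x^2}
FOC: (y - b) - 2a*x = 0 => x* = (y - b)/(2a)
x* = (9.9975 - 8)/(2*4) = 0.2497
f*(9.9975) = (y-b)^2/(4a) = (9.9975 - 8)^2/(4*4)
= 3.99/16 = 0.2494


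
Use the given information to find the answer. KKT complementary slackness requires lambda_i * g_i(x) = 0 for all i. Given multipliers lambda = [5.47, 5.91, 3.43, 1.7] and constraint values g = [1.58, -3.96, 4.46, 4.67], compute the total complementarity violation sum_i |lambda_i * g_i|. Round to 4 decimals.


KKT complementary slackness check:
lambda_1 * g_1 = 5.47 * 1.58 = 8.6426
lambda_2 * g_2 = 5.91 * -3.96 = -23.4036
lambda_3 * g_3 = 3.43 * 4.46 = 15.2978
lambda_4 * g_4 = 1.7 * 4.67 = 7.939
Total violation = 8.6426 + 23.4036 + 15.2978 + 7.939 = 55.283


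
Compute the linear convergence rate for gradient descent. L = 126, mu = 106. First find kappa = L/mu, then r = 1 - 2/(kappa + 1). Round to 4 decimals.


Step 1: Compute the condition number.
kappa = L/mu = 126/106 = 1.1887
Step 2: Compute the convergence rate.
r = 1 - 2/(kappa + 1) = 1 - 2*mu/(L + mu) = (L - mu)/(L + mu) = 20/232 = 0.0862


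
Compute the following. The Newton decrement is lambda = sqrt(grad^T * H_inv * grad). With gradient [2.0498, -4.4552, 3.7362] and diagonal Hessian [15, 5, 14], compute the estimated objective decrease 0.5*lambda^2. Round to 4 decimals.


Step 1: H is diagonal, so H^(-1) * g = [0.1367, -0.891, 0.2669].
Step 2: g^T H^(-1) g = sum_i g_i^2 / H_ii
  = (2.0498)^2/15 + (-4.4552)^2/5 + (3.7362)^2/14
  = 0.2801 + 3.9698 + 0.9971 = 5.247
Step 3: Objective decrease = 0.5 * g^T H^(-1) g = 2.6235


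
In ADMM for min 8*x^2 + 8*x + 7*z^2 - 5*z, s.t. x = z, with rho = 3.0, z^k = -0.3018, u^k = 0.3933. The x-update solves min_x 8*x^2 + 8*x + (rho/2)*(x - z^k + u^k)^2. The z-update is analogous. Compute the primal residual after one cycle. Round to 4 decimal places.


ADMM iteration with rho = 3.0, z^k = -0.3018, u^k = 0.3933
Step 1: x-update.
Minimize 8*x^2 + 8*x + (3.0/2)*(x + 0.3018 + 0.3933)^2
FOC: (2*8 + 3.0)*x = -8 + 3.0*(-0.3018 - 0.3933)
x^{k+1} = -0.5308
Step 2: z-update.
Minimize 7*z^2 - 5*z + (3.0/2)*(-0.5308 - z + 0.3933)^2
FOC: (2*7 + 3.0)*z = 5 + 3.0*(-0.5308 + 0.3933)
z^{k+1} = 0.2699
Step 3: u-update.
u^{k+1} = 0.3933 - 0.5308 - 0.2699 = -0.4074
Step 4: Primal residual = |-0.5308 - 0.2699| = 0.8007


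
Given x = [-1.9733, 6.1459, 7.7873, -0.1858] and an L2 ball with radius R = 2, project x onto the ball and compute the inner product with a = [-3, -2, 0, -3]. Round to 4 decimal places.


Step 1: Compute ||x|| (intermediates to 6 decimals).
||x|| = sqrt((-1.9733)^2 + 6.1459^2 + 7.7873^2 + (-0.1858)^2) = 10.11645
Step 2: Project.
Since ||x|| > R, scale = R/||x|| = 2/10.11645 = 0.197698, proj(x) = scale * x
proj(x) = [-0.390117, 1.215032, 1.539534, -0.036732]
Step 3: Dot product.
a^T * proj(x) = -3*(-0.390117) - 2*1.215032 + 0*1.539534 - 3*(-0.036732) = -1.1495


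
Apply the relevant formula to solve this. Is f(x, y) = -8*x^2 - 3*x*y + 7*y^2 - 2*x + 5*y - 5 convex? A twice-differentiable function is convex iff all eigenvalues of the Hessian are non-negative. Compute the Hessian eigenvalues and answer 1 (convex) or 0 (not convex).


The Hessian of f(x,y) = -8*x^2 - 3*x*y + 7*y^2 - 2*x + 5*y - 5 is:
H = [[-16, -3], [-3, 14]]
Trace = -16 + 14 = -2
Determinant = -16*14 - (-3)^2 = -233
Discriminant = (-2)^2 - 4*-233 = 936.0
Eigenvalues: lambda_1 = -16.2971, lambda_2 = 14.2971
The function is not convex.

0


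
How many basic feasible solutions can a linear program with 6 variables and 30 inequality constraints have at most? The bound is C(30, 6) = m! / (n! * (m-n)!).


Each vertex corresponds to some choice of n active constraints out of m, so the number of vertices is at most C(m, n) = m! / (n!(m-n)!).
m = 30, n = 6
Numerator: 30 * 29 * 28 * 27 * 26 * 25
Denominator: 6! = 720
C(30, 6) = 593775


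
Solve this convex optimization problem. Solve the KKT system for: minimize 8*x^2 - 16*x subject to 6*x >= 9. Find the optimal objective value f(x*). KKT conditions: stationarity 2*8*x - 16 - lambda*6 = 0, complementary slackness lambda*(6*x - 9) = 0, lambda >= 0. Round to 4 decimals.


Step 1: Try lambda = 0 (constraint inactive).
x_unc = 16/(2*8) = 1.0
Check: 6*1.0 = 6.0 < 9 -- violated!
Step 2: Constraint must be active: 6*x = 9
x* = 9/6 = 1.5
lambda = (2*8*1.5 - 16)/6 = 1.3333
Step 3: Compute optimal value.
f(x*) = 8*1.5^2 - 16*1.5 = -6.0


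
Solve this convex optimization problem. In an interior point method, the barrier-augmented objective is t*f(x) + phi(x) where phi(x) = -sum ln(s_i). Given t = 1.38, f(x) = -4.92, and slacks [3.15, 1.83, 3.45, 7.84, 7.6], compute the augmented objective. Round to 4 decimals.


Step 1: Compute log-barrier.
ln values: [1.1474, 0.6043, 1.2384, 2.0592, 2.0281]
phi = -(1.1474 + 0.6043 + 1.2384 + 2.0592 + 2.0281) = -7.0775
Step 2: Compute augmented objective.
t*f(x) = 1.38*-4.92 = -6.7896
Total = -6.7896 - 7.0775 = -13.8671


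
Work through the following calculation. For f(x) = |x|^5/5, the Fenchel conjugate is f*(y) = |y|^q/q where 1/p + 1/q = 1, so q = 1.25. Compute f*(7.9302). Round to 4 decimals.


The conjugate exponent q satisfies 1/p + 1/q = 1.
p = 5, so q = 5/(5 - 1) = 1.25
|y|^q = 7.9302^1.25 = 13.3078
f*(7.9302) = 13.3078 / 1.25 = 10.6462


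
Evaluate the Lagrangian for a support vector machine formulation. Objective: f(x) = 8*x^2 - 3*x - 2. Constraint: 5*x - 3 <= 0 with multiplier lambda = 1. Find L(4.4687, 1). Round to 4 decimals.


Step 1: Evaluate f(x).
f(4.4687) = 8*4.4687^2 - 3*4.4687 - 2 = 144.3481
Step 2: Evaluate g(x).
g(4.4687) = 5*4.4687 - 3 = 19.3435
Step 3: Compute Lagrangian.
L = 144.3481 + 1*19.3435 = 163.6916


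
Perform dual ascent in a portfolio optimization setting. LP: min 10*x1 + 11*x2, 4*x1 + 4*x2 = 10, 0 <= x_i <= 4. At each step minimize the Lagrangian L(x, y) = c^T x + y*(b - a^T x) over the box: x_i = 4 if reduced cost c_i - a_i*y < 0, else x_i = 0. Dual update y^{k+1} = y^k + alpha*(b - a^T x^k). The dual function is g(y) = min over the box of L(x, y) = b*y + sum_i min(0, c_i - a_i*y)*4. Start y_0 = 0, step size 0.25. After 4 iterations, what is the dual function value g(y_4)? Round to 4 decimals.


Dual ascent for LP: min 10*x1 + 11*x2, 4*x1 + 4*x2 = 10, 0 <= x_i <= 4
Step 1: y^k = 0.0, reduced costs: (10.0, 11.0)
  x^k = (0.0, 0.0), subgradient = b - a^T x = 10.0
  y^{k+1} = 0.0 + 0.25*10.0 = 2.5
Step 2: y^k = 2.5, reduced costs: (0.0, 1.0)
  x^k = (0.0, 0.0), subgradient = b - a^T x = 10.0
  y^{k+1} = 2.5 + 0.25*10.0 = 5.0
Step 3: y^k = 5.0, reduced costs: (-10.0, -9.0)
  x^k = (4.0, 4.0), subgradient = b - a^T x = -22.0
  y^{k+1} = 5.0 + 0.25*-22.0 = -0.5
Step 4: y^k = -0.5, reduced costs: (12.0, 13.0)
  x^k = (0.0, 0.0), subgradient = b - a^T x = 10.0
  y^{k+1} = -0.5 + 0.25*10.0 = 2.0
Dual objective at y_4 = 2.0: reduced costs (2.0, 3.0), box minimizer x = (0.0, 0.0)
g(y_4) = b*y + (c1 - a1*y)*x1 + (c2 - a2*y)*x2 = 10*2.0 + 2.0*0.0 + 3.0*0.0 = 20.0 + 0.0 + 0.0 = 20.0


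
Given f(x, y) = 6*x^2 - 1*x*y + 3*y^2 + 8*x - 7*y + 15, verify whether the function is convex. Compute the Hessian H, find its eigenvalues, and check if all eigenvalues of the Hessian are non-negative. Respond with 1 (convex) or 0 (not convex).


The Hessian of f(x,y) = 6*x^2 - 1*x*y + 3*y^2 + 8*x - 7*y + 15 is:
H = [[12, -1], [-1, 6]]
Trace = 12 + 6 = 18
Determinant = 12*6 - (-1)^2 = 71
Discriminant = (18)^2 - 4*71 = 40.0
Eigenvalues: lambda_1 = 5.8377, lambda_2 = 12.1623
The function is convex.

1


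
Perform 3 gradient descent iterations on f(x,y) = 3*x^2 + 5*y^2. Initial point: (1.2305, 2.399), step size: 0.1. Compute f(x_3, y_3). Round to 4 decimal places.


Gradient descent on f(x,y) = 3*x^2 + 5*y^2.
Starting point: (1.2305, 2.399), alpha = 0.1
Step 1: grad_x = 2*3*1.2305 = 7.383, grad_y = 2*5*2.399 = 23.99
  x_1 = 1.2305 - 0.1*7.383 = 0.4922
  y_1 = 2.399 - 0.1*23.99 = -0.0
Step 2: grad_x = 2*3*0.4922 = 2.9532, grad_y = 2*5*-0.0 = -0.0
  x_2 = 0.4922 - 0.1*2.9532 = 0.1969
  y_2 = -0.0 - 0.1*-0.0 = 0.0
Step 3: grad_x = 2*3*0.1969 = 1.1813, grad_y = 2*5*0.0 = 0.0
  x_3 = 0.1969 - 0.1*1.1813 = 0.0788
  y_3 = 0.0 - 0.1*0.0 = 0.0
f(0.0788, 0.0) = 3*0.0788^2 + 5*0.0^2 = 0.0186


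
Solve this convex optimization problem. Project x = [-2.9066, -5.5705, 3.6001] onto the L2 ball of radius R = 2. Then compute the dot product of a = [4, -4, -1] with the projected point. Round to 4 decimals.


Step 1: Compute ||x|| (intermediates to 6 decimals).
||x|| = sqrt((-2.9066)^2 + (-5.5705)^2 + 3.6001^2) = 7.241513
Step 2: Project.
Since ||x|| > R, scale = R/||x|| = 2/7.241513 = 0.276185, proj(x) = scale * x
proj(x) = [-0.802759, -1.538489, 0.994294]
Step 3: Dot product.
a^T * proj(x) = 4*(-0.802759) - 4*(-1.538489) - 1*0.994294 = 1.9486


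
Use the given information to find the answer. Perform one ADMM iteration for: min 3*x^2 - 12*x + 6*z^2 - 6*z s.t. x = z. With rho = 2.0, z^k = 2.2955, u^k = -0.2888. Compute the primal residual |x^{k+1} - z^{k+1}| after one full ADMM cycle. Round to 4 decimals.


ADMM iteration with rho = 2.0, z^k = 2.2955, u^k = -0.2888
Step 1: x-update.
Minimize 3*x^2 - 12*x + (2.0/2)*(x - 2.2955 - 0.2888)^2
FOC: (2*3 + 2.0)*x = 12 + 2.0*(2.2955 + 0.2888)
x^{k+1} = 2.1461
Step 2: z-update.
Minimize 6*z^2 - 6*z + (2.0/2)*(2.1461 - z - 0.2888)^2
FOC: (2*6 + 2.0)*z = 6 + 2.0*(2.1461 - 0.2888)
z^{k+1} = 0.6939
Step 3: u-update.
u^{k+1} = -0.2888 + 2.1461 - 0.6939 = 1.1634
Step 4: Primal residual = |2.1461 - 0.6939| = 1.4522


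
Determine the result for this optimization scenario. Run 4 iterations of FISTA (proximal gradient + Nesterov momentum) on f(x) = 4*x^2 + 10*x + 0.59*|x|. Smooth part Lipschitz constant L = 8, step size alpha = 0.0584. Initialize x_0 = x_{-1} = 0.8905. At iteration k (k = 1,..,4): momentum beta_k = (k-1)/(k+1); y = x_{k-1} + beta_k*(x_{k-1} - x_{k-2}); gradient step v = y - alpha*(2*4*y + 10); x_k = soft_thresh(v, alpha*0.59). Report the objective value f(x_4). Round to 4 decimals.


FISTA on f(x) = 4*x^2 + 10*x + 0.59*|x|
L = 8, alpha = 0.0584
Iteration 1: beta = 0.0, y = 0.8905 + 0.0*(0.8905 - 0.8905) = 0.8905
  grad(y) = 17.124, v = y - alpha*grad = -0.1095
  prox(v) = soft_thresh(-0.1095, 0.0345) = -0.0751
Iteration 2: beta = 0.3333, y = -0.0751 + 0.3333*(-0.0751 - 0.8905) = -0.3969
  grad(y) = 6.8244, v = y - alpha*grad = -0.7955
  prox(v) = soft_thresh(-0.7955, 0.0345) = -0.761
Iteration 3: beta = 0.5, y = -0.761 + 0.5*(-0.761 + 0.0751) = -1.104
  grad(y) = 1.1679, v = y - alpha*grad = -1.1722
  prox(v) = soft_thresh(-1.1722, 0.0345) = -1.1378
Iteration 4: beta = 0.6, y = -1.1378 + 0.6*(-1.1378 + 0.761) = -1.3638
  grad(y) = -0.9104, v = y - alpha*grad = -1.3106
  prox(v) = soft_thresh(-1.3106, 0.0345) = -1.2762
f(x_4) = 4*(-1.2762)^2 + 10*(-1.2762) + 0.59*|-1.2762| = -5.4943


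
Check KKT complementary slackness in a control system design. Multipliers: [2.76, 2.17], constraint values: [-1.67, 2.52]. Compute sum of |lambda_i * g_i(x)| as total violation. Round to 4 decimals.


KKT complementary slackness check:
lambda_1 * g_1 = 2.76 * -1.67 = -4.6092
lambda_2 * g_2 = 2.17 * 2.52 = 5.4684
Total violation = 4.6092 + 5.4684 = 10.0776


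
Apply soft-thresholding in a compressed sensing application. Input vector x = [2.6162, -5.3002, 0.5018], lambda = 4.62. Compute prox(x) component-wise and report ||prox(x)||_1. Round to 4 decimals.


Soft-thresholding with lambda = 4.62:
prox(2.6162) = sign(2.6162)*max(|2.6162| - 4.62, 0) = 0.0
prox(-5.3002) = sign(-5.3002)*max(|-5.3002| - 4.62, 0) = -0.6802
prox(0.5018) = sign(0.5018)*max(|0.5018| - 4.62, 0) = 0.0
prox(x) = [0.0, -0.6802, 0.0]
||prox(x)||_1 = 0.0 + 0.6802 + 0.0 = 0.6802


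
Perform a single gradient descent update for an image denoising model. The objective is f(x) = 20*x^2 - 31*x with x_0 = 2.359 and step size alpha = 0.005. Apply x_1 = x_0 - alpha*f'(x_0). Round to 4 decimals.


We compute the gradient at x_0 and apply the update.
f'(x) = 40*x - 31
f'(2.359) = 40*2.359 - 31 = 63.36
x_1 = 2.359 - 0.005*63.36 = 2.0422


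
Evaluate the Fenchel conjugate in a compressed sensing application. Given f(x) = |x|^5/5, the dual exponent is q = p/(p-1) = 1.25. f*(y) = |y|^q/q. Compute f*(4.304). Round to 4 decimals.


The conjugate exponent q satisfies 1/p + 1/q = 1.
p = 5, so q = 5/(5 - 1) = 1.25
|y|^q = 4.304^1.25 = 6.1993
f*(4.304) = 6.1993 / 1.25 = 4.9594


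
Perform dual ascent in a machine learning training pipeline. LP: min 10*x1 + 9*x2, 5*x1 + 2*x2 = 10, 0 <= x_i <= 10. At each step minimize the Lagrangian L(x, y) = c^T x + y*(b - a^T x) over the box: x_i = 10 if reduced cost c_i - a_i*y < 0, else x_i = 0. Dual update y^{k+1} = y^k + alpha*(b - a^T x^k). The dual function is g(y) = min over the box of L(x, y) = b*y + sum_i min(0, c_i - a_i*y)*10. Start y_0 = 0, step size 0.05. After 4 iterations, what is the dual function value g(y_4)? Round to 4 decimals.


Dual ascent for LP: min 10*x1 + 9*x2, 5*x1 + 2*x2 = 10, 0 <= x_i <= 10
Step 1: y^k = 0.0, reduced costs: (10.0, 9.0)
  x^k = (0.0, 0.0), subgradient = b - a^T x = 10.0
  y^{k+1} = 0.0 + 0.05*10.0 = 0.5
Step 2: y^k = 0.5, reduced costs: (7.5, 8.0)
  x^k = (0.0, 0.0), subgradient = b - a^T x = 10.0
  y^{k+1} = 0.5 + 0.05*10.0 = 1.0
Step 3: y^k = 1.0, reduced costs: (5.0, 7.0)
  x^k = (0.0, 0.0), subgradient = b - a^T x = 10.0
  y^{k+1} = 1.0 + 0.05*10.0 = 1.5
Step 4: y^k = 1.5, reduced costs: (2.5, 6.0)
  x^k = (0.0, 0.0), subgradient = b - a^T x = 10.0
  y^{k+1} = 1.5 + 0.05*10.0 = 2.0
Dual objective at y_4 = 2.0: reduced costs (0.0, 5.0), box minimizer x = (0.0, 0.0)
g(y_4) = b*y + (c1 - a1*y)*x1 + (c2 - a2*y)*x2 = 10*2.0 + 0.0*0.0 + 5.0*0.0 = 20.0 + 0.0 + 0.0 = 20.0


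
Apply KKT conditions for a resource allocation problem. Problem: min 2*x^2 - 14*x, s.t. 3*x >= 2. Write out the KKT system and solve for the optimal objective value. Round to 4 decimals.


Step 1: Try lambda = 0 (constraint inactive).
Stationarity: 2*2*x - 14 = 0
x* = 14/(2*2) = 3.5
Check constraint: 3*3.5 = 10.5 >= 2 -- satisfied.
Step 2: Compute optimal value.
f(x*) = 2*3.5^2 - 14*3.5 = -24.5


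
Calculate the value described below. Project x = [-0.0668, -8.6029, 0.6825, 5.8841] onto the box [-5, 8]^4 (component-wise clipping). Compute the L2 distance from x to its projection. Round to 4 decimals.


Project each component onto [-5, 8].
clip(-0.0668) = -0.0668, clip(-8.6029) = -5.0, clip(0.6825) = 0.6825, clip(5.8841) = 5.8841
Projection = [-0.0668, -5.0, 0.6825, 5.8841]
Squared diffs: [0.0, 12.9809, 0.0, 0.0]
Distance = sqrt(12.9809) = 3.6029


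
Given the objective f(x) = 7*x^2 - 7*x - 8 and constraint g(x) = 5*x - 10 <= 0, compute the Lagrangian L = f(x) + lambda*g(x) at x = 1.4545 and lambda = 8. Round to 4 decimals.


Step 1: Evaluate f(x).
f(1.4545) = 7*1.4545^2 - 7*1.4545 - 8 = -3.3725
Step 2: Evaluate g(x).
g(1.4545) = 5*1.4545 - 10 = -2.7275
Step 3: Compute Lagrangian.
L = -3.3725 + 8*-2.7275 = -25.1925


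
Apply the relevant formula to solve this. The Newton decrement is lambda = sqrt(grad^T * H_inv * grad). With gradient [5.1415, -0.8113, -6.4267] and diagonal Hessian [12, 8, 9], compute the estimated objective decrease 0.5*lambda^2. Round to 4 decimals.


Step 1: H is diagonal, so H^(-1) * g = [0.4285, -0.1014, -0.7141].
Step 2: g^T H^(-1) g = sum_i g_i^2 / H_ii
  = (5.1415)^2/12 + (-0.8113)^2/8 + (-6.4267)^2/9
  = 2.2029 + 0.0823 + 4.5892 = 6.8744
Step 3: Objective decrease = 0.5 * g^T H^(-1) g = 3.4372


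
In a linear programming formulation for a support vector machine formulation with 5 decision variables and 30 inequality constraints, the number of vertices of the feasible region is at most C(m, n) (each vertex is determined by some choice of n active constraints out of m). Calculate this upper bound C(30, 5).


Each vertex corresponds to some choice of n active constraints out of m, so the number of vertices is at most C(m, n) = m! / (n!(m-n)!).
m = 30, n = 5
Numerator: 30 * 29 * 28 * 27 * 26
Denominator: 5! = 120
C(30, 5) = 142506


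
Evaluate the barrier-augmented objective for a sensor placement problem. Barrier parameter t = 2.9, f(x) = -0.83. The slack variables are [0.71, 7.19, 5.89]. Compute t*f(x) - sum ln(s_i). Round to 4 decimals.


Step 1: Compute log-barrier.
ln values: [-0.3425, 1.9727, 1.7733]
phi = -(-0.3425 + 1.9727 + 1.7733) = -3.4035
Step 2: Compute augmented objective.
t*f(x) = 2.9*-0.83 = -2.407
Total = -2.407 - 3.4035 = -5.8105


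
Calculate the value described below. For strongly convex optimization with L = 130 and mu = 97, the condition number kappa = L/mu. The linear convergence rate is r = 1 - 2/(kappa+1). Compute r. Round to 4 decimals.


Step 1: Compute the condition number.
kappa = L/mu = 130/97 = 1.3402
Step 2: Compute the convergence rate.
r = 1 - 2/(kappa + 1) = 1 - 2*mu/(L + mu) = (L - mu)/(L + mu) = 33/227 = 0.1454


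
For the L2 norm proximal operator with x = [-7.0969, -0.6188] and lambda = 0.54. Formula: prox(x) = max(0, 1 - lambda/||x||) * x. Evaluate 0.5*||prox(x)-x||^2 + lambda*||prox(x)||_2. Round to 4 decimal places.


Step 1: Compute ||x||.
||x|| = 7.1238
Step 2: Compute scaling factor.
scale = max(0, 1 - 0.54/7.1238) = 0.9242
Step 3: prox(x) = [-6.5589, -0.5719]
||prox(x)|| = 6.5838
Step 4: Proximal objective.
0.5*||prox-x||^2 = 0.1458
lambda*||prox|| = 3.5553
Total = 3.7011


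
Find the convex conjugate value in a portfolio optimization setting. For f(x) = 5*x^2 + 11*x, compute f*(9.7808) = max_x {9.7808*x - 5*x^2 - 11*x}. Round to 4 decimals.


f*(y) = sup_x {y*x - a*x^2 - b*x} = sup_x {(y-b)*x - a*x^2}
FOC: (y - b) - 2a*x = 0 => x* = (y - b)/(2a)
x* = (9.7808 - 11)/(2*5) = -0.1219
f*(9.7808) = (y-b)^2/(4a) = (9.7808 - 11)^2/(4*5)
= 1.4864/20 = 0.0743


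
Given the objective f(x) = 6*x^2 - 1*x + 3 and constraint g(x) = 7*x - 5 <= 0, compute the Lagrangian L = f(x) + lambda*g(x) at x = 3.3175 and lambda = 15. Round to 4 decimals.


Step 1: Evaluate f(x).
f(3.3175) = 6*3.3175^2 - 1*3.3175 + 3 = 65.7173
Step 2: Evaluate g(x).
g(3.3175) = 7*3.3175 - 5 = 18.2225
Step 3: Compute Lagrangian.
L = 65.7173 + 15*18.2225 = 339.0548


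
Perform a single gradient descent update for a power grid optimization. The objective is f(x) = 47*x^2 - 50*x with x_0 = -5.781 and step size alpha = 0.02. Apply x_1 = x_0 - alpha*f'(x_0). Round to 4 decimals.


We compute the gradient at x_0 and apply the update.
f'(x) = 94*x - 50
f'(-5.781) = 94*-5.781 - 50 = -593.414
x_1 = -5.781 - 0.02*-593.414 = 6.0873


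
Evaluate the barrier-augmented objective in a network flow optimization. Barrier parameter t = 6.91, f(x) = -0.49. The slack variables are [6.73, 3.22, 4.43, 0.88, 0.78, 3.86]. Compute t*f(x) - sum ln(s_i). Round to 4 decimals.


Step 1: Compute log-barrier.
ln values: [1.9066, 1.1694, 1.4884, -0.1278, -0.2485, 1.3507]
phi = -(1.9066 + 1.1694 + 1.4884 - 0.1278 - 0.2485 + 1.3507) = -5.5387
Step 2: Compute augmented objective.
t*f(x) = 6.91*-0.49 = -3.3859
Total = -3.3859 - 5.5387 = -8.9246


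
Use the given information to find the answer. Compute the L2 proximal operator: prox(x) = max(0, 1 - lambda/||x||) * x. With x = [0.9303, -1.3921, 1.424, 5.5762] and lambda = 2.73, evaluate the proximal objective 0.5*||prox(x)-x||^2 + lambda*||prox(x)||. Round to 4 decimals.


Step 1: Compute ||x||.
||x|| = 5.9938
Step 2: Compute scaling factor.
scale = max(0, 1 - 2.73/5.9938) = 0.5445
Step 3: prox(x) = [0.5066, -0.758, 0.7754, 3.0364]
||prox(x)|| = 3.2638
Step 4: Proximal objective.
0.5*||prox-x||^2 = 3.7265
lambda*||prox|| = 8.9102
Total = 12.6365


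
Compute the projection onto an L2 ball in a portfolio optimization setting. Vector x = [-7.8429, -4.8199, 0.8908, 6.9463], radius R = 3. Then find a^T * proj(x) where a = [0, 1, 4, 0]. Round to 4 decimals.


Step 1: Compute ||x|| (intermediates to 6 decimals).
||x|| = sqrt((-7.8429)^2 + (-4.8199)^2 + 0.8908^2 + 6.9463^2) = 11.566638
Step 2: Project.
Since ||x|| > R, scale = R/||x|| = 3/11.566638 = 0.259367, proj(x) = scale * x
proj(x) = [-2.034189, -1.250123, 0.231044, 1.801641]
Step 3: Dot product.
a^T * proj(x) = 0*(-2.034189) + 1*(-1.250123) + 4*0.231044 + 0*1.801641 = -0.3259


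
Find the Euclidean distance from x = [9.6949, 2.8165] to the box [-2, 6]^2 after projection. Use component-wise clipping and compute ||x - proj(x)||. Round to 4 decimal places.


Project each component onto [-2, 6].
clip(9.6949) = 6.0, clip(2.8165) = 2.8165
Projection = [6.0, 2.8165]
Squared diffs: [13.6523, 0.0]
Distance = sqrt(13.6523) = 3.6949


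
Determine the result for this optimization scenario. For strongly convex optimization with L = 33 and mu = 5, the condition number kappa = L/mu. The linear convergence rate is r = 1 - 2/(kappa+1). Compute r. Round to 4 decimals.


Step 1: Compute the condition number.
kappa = L/mu = 33/5 = 6.6
Step 2: Compute the convergence rate.
r = 1 - 2/(kappa + 1) = 1 - 2*mu/(L + mu) = (L - mu)/(L + mu) = 28/38 = 0.7368


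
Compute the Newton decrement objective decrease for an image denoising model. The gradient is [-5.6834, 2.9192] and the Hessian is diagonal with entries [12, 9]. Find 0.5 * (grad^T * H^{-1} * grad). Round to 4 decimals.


Step 1: H is diagonal, so H^(-1) * g = [-0.4736, 0.3244].
Step 2: g^T H^(-1) g = sum_i g_i^2 / H_ii
  = (-5.6834)^2/12 + (2.9192)^2/9
  = 2.6918 + 0.9469 = 3.6386
Step 3: Objective decrease = 0.5 * g^T H^(-1) g = 1.8193


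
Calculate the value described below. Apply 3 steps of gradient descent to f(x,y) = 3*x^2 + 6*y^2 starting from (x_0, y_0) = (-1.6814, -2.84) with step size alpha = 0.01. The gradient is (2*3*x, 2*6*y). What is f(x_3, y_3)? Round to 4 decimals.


Gradient descent on f(x,y) = 3*x^2 + 6*y^2.
Starting point: (-1.6814, -2.84), alpha = 0.01
Step 1: grad_x = 2*3*-1.6814 = -10.0884, grad_y = 2*6*-2.84 = -34.08
  x_1 = -1.6814 - 0.01*-10.0884 = -1.5805
  y_1 = -2.84 - 0.01*-34.08 = -2.4992
Step 2: grad_x = 2*3*-1.5805 = -9.4831, grad_y = 2*6*-2.4992 = -29.9904
  x_2 = -1.5805 - 0.01*-9.4831 = -1.4857
  y_2 = -2.4992 - 0.01*-29.9904 = -2.1993
Step 3: grad_x = 2*3*-1.4857 = -8.9141, grad_y = 2*6*-2.1993 = -26.3916
  x_3 = -1.4857 - 0.01*-8.9141 = -1.3965
  y_3 = -2.1993 - 0.01*-26.3916 = -1.9354
f(-1.3965, -1.9354) = 3*(-1.3965)^2 + 6*(-1.9354)^2 = 28.3252


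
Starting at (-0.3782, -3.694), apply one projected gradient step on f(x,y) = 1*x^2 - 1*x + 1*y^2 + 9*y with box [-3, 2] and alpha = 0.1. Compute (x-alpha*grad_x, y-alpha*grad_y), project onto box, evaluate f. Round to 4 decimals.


Step 1: Compute gradient at (-0.3782, -3.694).
grad_x = 2*1*-0.3782 - 1 = -1.7564
grad_y = 2*1*-3.694 + 9 = 1.612
Step 2: Gradient step.
x_raw = -0.3782 - 0.1*-1.7564 = -0.2026
y_raw = -3.694 - 0.1*1.612 = -3.8552
Step 3: Project onto [-3, 2].
x_proj = clip(-0.2026) = -0.2026
y_proj = clip(-3.8552) = -3.0
Step 4: Evaluate f.
f(-0.2026, -3.0) = -17.7564


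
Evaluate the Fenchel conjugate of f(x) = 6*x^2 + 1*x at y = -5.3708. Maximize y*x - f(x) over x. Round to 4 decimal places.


f*(y) = sup_x {y*x - a*x^2 - b*x} = sup_x {(y-b)*x - a*x^2}
FOC: (y - b) - 2a*x = 0 => x* = (y - b)/(2a)
x* = (-5.3708 - 1)/(2*6) = -0.5309
f*(-5.3708) = (y-b)^2/(4a) = (-5.3708 - 1)^2/(4*6)
= 40.5871/24 = 1.6911


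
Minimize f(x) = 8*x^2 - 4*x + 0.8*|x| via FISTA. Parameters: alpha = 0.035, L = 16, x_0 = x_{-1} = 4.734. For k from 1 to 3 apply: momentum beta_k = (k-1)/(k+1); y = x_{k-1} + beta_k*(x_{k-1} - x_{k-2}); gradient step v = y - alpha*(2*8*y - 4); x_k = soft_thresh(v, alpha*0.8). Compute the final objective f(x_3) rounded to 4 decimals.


FISTA on f(x) = 8*x^2 - 4*x + 0.8*|x|
L = 16, alpha = 0.035
Iteration 1: beta = 0.0, y = 4.734 + 0.0*(4.734 - 4.734) = 4.734
  grad(y) = 71.744, v = y - alpha*grad = 2.223
  prox(v) = soft_thresh(2.223, 0.028) = 2.195
Iteration 2: beta = 0.3333, y = 2.195 + 0.3333*(2.195 - 4.734) = 1.3486
  grad(y) = 17.5778, v = y - alpha*grad = 0.7334
  prox(v) = soft_thresh(0.7334, 0.028) = 0.7054
Iteration 3: beta = 0.5, y = 0.7054 + 0.5*(0.7054 - 2.195) = -0.0394
  grad(y) = -4.6303, v = y - alpha*grad = 0.1227
  prox(v) = soft_thresh(0.1227, 0.028) = 0.0947
f(x_3) = 8*0.0947^2 - 4*0.0947 + 0.8*|0.0947| = -0.2312


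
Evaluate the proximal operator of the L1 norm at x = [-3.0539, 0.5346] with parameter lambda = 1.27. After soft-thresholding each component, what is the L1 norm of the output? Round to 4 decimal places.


Soft-thresholding with lambda = 1.27:
prox(-3.0539) = sign(-3.0539)*max(|-3.0539| - 1.27, 0) = -1.7839
prox(0.5346) = sign(0.5346)*max(|0.5346| - 1.27, 0) = 0.0
prox(x) = [-1.7839, 0.0]
||prox(x)||_1 = 1.7839 + 0.0 = 1.7839


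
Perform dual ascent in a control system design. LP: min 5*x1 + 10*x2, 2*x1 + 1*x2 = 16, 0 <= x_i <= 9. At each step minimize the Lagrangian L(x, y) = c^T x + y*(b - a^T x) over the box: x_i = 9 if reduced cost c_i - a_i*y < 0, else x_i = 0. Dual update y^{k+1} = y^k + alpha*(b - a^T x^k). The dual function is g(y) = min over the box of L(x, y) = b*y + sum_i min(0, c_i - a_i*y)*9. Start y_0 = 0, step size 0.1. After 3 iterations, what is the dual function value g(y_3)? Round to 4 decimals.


Dual ascent for LP: min 5*x1 + 10*x2, 2*x1 + 1*x2 = 16, 0 <= x_i <= 9
Step 1: y^k = 0.0, reduced costs: (5.0, 10.0)
  x^k = (0.0, 0.0), subgradient = b - a^T x = 16.0
  y^{k+1} = 0.0 + 0.1*16.0 = 1.6
Step 2: y^k = 1.6, reduced costs: (1.8, 8.4)
  x^k = (0.0, 0.0), subgradient = b - a^T x = 16.0
  y^{k+1} = 1.6 + 0.1*16.0 = 3.2
Step 3: y^k = 3.2, reduced costs: (-1.4, 6.8)
  x^k = (9.0, 0.0), subgradient = b - a^T x = -2.0
  y^{k+1} = 3.2 + 0.1*-2.0 = 3.0
Dual objective at y_3 = 3.0: reduced costs (-1.0, 7.0), box minimizer x = (9.0, 0.0)
g(y_3) = b*y + (c1 - a1*y)*x1 + (c2 - a2*y)*x2 = 16*3.0 + (-1.0)*9.0 + 7.0*0.0 = 48.0 - 9.0 + 0.0 = 39.0


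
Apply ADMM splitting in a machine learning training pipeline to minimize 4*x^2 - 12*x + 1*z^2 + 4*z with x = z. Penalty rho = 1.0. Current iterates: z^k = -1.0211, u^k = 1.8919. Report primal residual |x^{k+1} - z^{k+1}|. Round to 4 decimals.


ADMM iteration with rho = 1.0, z^k = -1.0211, u^k = 1.8919
Step 1: x-update.
Minimize 4*x^2 - 12*x + (1.0/2)*(x + 1.0211 + 1.8919)^2
FOC: (2*4 + 1.0)*x = 12 + 1.0*(-1.0211 - 1.8919)
x^{k+1} = 1.0097
Step 2: z-update.
Minimize 1*z^2 + 4*z + (1.0/2)*(1.0097 - z + 1.8919)^2
FOC: (2*1 + 1.0)*z = -4 + 1.0*(1.0097 + 1.8919)
z^{k+1} = -0.3661
Step 3: u-update.
u^{k+1} = 1.8919 + 1.0097 + 0.3661 = 3.2677
Step 4: Primal residual = |1.0097 + 0.3661| = 1.3758


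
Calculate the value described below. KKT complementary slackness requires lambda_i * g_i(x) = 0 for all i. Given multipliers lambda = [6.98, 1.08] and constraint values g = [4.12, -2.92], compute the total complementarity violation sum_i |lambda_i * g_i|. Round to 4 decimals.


KKT complementary slackness check:
lambda_1 * g_1 = 6.98 * 4.12 = 28.7576
lambda_2 * g_2 = 1.08 * -2.92 = -3.1536
Total violation = 28.7576 + 3.1536 = 31.9112


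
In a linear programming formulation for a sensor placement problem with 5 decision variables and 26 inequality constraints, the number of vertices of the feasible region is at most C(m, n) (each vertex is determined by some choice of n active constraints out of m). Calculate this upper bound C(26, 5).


Each vertex corresponds to some choice of n active constraints out of m, so the number of vertices is at most C(m, n) = m! / (n!(m-n)!).
m = 26, n = 5
Numerator: 26 * 25 * 24 * 23 * 22
Denominator: 5! = 120
C(26, 5) = 65780


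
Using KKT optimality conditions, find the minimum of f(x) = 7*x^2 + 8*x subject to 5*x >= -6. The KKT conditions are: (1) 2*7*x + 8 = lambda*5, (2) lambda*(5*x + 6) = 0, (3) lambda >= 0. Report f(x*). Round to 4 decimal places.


Step 1: Try lambda = 0 (constraint inactive).
Stationarity: 2*7*x + 8 = 0
x* = -8/(2*7) = -4/7 = -0.5714 (rounded; the exact value -4/7 is used below)
Check constraint: 5*-0.5714 = -2.857 >= -6 -- satisfied.
Step 2: Compute optimal value.
f(x*) = 7*(-4/7)^2 + 8*(-4/7) = -2.2857


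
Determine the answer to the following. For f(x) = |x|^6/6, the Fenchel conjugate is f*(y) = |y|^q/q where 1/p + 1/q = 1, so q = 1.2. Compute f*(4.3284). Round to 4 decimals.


The conjugate exponent q satisfies 1/p + 1/q = 1.
p = 6, so q = 6/(6 - 1) = 1.2
|y|^q = 4.3284^1.2 = 5.8022
f*(4.3284) = 5.8022 / 1.2 = 4.8352


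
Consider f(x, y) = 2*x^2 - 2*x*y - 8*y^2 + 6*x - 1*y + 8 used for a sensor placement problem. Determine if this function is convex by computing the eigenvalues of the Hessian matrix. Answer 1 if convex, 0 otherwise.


The Hessian of f(x,y) = 2*x^2 - 2*x*y - 8*y^2 + 6*x - 1*y + 8 is:
H = [[4, -2], [-2, -16]]
Trace = 4 - 16 = -12
Determinant = 4*-16 - (-2)^2 = -68
Discriminant = (-12)^2 - 4*-68 = 416.0
Eigenvalues: lambda_1 = -16.198, lambda_2 = 4.198
The function is not convex.

0


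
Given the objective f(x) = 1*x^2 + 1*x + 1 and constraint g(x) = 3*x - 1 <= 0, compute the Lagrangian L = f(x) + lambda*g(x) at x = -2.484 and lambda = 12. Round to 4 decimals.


Step 1: Evaluate f(x).
f(-2.484) = 1*(-2.484)^2 + 1*(-2.484) + 1 = 4.6863
Step 2: Evaluate g(x).
g(-2.484) = 3*-2.484 - 1 = -8.452
Step 3: Compute Lagrangian.
L = 4.6863 + 12*-8.452 = -96.7377


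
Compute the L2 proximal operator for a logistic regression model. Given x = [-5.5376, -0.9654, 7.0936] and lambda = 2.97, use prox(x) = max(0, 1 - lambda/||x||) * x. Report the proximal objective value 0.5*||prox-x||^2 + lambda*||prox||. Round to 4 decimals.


Step 1: Compute ||x||.
||x|| = 9.0508
Step 2: Compute scaling factor.
scale = max(0, 1 - 2.97/9.0508) = 0.6719
Step 3: prox(x) = [-3.7204, -0.6486, 4.7658]
||prox(x)|| = 6.0808
Step 4: Proximal objective.
0.5*||prox-x||^2 = 4.4105
lambda*||prox|| = 18.06
Total = 22.4703


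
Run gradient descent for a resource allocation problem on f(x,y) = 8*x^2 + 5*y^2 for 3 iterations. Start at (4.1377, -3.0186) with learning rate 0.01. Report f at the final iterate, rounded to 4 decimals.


Gradient descent on f(x,y) = 8*x^2 + 5*y^2.
Starting point: (4.1377, -3.0186), alpha = 0.01
Step 1: grad_x = 2*8*4.1377 = 66.2032, grad_y = 2*5*-3.0186 = -30.186
  x_1 = 4.1377 - 0.01*66.2032 = 3.4757
  y_1 = -3.0186 - 0.01*-30.186 = -2.7167
Step 2: grad_x = 2*8*3.4757 = 55.6107, grad_y = 2*5*-2.7167 = -27.1674
  x_2 = 3.4757 - 0.01*55.6107 = 2.9196
  y_2 = -2.7167 - 0.01*-27.1674 = -2.4451
Step 3: grad_x = 2*8*2.9196 = 46.713, grad_y = 2*5*-2.4451 = -24.4507
  x_3 = 2.9196 - 0.01*46.713 = 2.4524
  y_3 = -2.4451 - 0.01*-24.4507 = -2.2006
f(2.4524, -2.2006) = 8*2.4524^2 + 5*(-2.2006)^2 = 72.3277


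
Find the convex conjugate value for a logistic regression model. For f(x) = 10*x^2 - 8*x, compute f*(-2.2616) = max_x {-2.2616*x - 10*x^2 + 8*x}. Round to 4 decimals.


f*(y) = sup_x {y*x - a*x^2 - b*x} = sup_x {(y-b)*x - a*x^2}
FOC: (y - b) - 2a*x = 0 => x* = (y - b)/(2a)
x* = (-2.2616 + 8)/(2*10) = 0.2869
f*(-2.2616) = (y-b)^2/(4a) = (-2.2616 + 8)^2/(4*10)
= 32.9292/40 = 0.8232


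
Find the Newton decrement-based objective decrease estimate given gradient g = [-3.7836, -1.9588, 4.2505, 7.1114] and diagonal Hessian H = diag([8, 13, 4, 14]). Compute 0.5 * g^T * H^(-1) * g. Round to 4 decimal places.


Step 1: H is diagonal, so H^(-1) * g = [-0.473, -0.1507, 1.0626, 0.508].
Step 2: g^T H^(-1) g = sum_i g_i^2 / H_ii
  = (-3.7836)^2/8 + (-1.9588)^2/13 + (4.2505)^2/4 + (7.1114)^2/14
  = 1.7895 + 0.2951 + 4.5167 + 3.6123 = 10.2136
Step 3: Objective decrease = 0.5 * g^T H^(-1) g = 5.1068


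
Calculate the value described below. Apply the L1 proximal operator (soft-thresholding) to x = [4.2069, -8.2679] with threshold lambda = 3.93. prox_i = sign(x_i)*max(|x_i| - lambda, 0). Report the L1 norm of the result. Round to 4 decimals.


Soft-thresholding with lambda = 3.93:
prox(4.2069) = sign(4.2069)*max(|4.2069| - 3.93, 0) = 0.2769
prox(-8.2679) = sign(-8.2679)*max(|-8.2679| - 3.93, 0) = -4.3379
prox(x) = [0.2769, -4.3379]
||prox(x)||_1 = 0.2769 + 4.3379 = 4.6148


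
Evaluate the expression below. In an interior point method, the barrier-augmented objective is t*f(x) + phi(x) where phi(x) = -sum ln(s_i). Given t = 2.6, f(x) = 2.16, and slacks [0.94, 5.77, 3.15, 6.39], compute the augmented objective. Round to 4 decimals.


Step 1: Compute log-barrier.
ln values: [-0.0619, 1.7527, 1.1474, 1.8547]
phi = -(-0.0619 + 1.7527 + 1.1474 + 1.8547) = -4.6929
Step 2: Compute augmented objective.
t*f(x) = 2.6*2.16 = 5.616
Total = 5.616 - 4.6929 = 0.9231


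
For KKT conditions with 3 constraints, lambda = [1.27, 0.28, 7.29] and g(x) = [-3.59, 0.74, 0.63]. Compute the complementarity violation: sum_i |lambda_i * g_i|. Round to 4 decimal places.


KKT complementary slackness check:
lambda_1 * g_1 = 1.27 * -3.59 = -4.5593
lambda_2 * g_2 = 0.28 * 0.74 = 0.2072
lambda_3 * g_3 = 7.29 * 0.63 = 4.5927
Total violation = 4.5593 + 0.2072 + 4.5927 = 9.3592


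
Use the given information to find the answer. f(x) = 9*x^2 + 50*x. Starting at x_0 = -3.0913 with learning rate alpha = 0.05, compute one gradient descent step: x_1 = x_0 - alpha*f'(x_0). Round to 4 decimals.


We compute the gradient at x_0 and apply the update.
f'(x) = 18*x + 50
f'(-3.0913) = 18*-3.0913 + 50 = -5.6434
x_1 = -3.0913 - 0.05*-5.6434 = -2.8091


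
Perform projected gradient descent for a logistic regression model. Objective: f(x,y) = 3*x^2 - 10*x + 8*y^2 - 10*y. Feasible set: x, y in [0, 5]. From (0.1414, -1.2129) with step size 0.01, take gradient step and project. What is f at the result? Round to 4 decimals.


Step 1: Compute gradient at (0.1414, -1.2129).
grad_x = 2*3*0.1414 - 10 = -9.1516
grad_y = 2*8*-1.2129 - 10 = -29.4064
Step 2: Gradient step.
x_raw = 0.1414 - 0.01*-9.1516 = 0.2329
y_raw = -1.2129 - 0.01*-29.4064 = -0.9188
Step 3: Project onto [0, 5].
x_proj = clip(0.2329) = 0.2329
y_proj = clip(-0.9188) = 0.0
Step 4: Evaluate f.
f(0.2329, 0.0) = -2.1664


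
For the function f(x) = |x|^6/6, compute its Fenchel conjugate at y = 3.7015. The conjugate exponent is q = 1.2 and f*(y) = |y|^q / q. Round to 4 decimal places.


The conjugate exponent q satisfies 1/p + 1/q = 1.
p = 6, so q = 6/(6 - 1) = 1.2
|y|^q = 3.7015^1.2 = 4.809
f*(3.7015) = 4.809 / 1.2 = 4.0075


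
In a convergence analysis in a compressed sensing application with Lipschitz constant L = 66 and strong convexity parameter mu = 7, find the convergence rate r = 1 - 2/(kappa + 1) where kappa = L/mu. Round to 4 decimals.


Step 1: Compute the condition number.
kappa = L/mu = 66/7 = 9.4286
Step 2: Compute the convergence rate.
r = 1 - 2/(kappa + 1) = 1 - 2*mu/(L + mu) = (L - mu)/(L + mu) = 59/73 = 0.8082


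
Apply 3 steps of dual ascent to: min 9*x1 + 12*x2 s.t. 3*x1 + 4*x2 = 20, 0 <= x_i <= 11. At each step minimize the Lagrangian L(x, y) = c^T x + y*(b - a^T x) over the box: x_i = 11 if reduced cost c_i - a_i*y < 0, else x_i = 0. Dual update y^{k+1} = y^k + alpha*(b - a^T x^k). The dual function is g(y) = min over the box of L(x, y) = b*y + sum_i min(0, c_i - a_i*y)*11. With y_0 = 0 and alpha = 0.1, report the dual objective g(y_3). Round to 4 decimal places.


Dual ascent for LP: min 9*x1 + 12*x2, 3*x1 + 4*x2 = 20, 0 <= x_i <= 11
Step 1: y^k = 0.0, reduced costs: (9.0, 12.0)
  x^k = (0.0, 0.0), subgradient = b - a^T x = 20.0
  y^{k+1} = 0.0 + 0.1*20.0 = 2.0
Step 2: y^k = 2.0, reduced costs: (3.0, 4.0)
  x^k = (0.0, 0.0), subgradient = b - a^T x = 20.0
  y^{k+1} = 2.0 + 0.1*20.0 = 4.0
Step 3: y^k = 4.0, reduced costs: (-3.0, -4.0)
  x^k = (11.0, 11.0), subgradient = b - a^T x = -57.0
  y^{k+1} = 4.0 + 0.1*-57.0 = -1.7
Dual objective at y_3 = -1.7: reduced costs (14.1, 18.8), box minimizer x = (0.0, 0.0)
g(y_3) = b*y + (c1 - a1*y)*x1 + (c2 - a2*y)*x2 = 20*(-1.7) + 14.1*0.0 + 18.8*0.0 = -34.0 + 0.0 + 0.0 = -34.0


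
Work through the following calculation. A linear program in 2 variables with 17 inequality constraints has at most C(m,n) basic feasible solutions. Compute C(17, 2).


Each vertex corresponds to some choice of n active constraints out of m, so the number of vertices is at most C(m, n) = m! / (n!(m-n)!).
m = 17, n = 2
Numerator: 17 * 16
Denominator: 2! = 2
C(17, 2) = 136


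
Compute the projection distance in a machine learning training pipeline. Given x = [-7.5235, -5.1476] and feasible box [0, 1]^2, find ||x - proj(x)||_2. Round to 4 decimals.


Project each component onto [0, 1].
clip(-7.5235) = 0.0, clip(-5.1476) = 0.0
Projection = [0.0, 0.0]
Squared diffs: [56.6031, 26.4978]
Distance = sqrt(83.1009) = 9.116


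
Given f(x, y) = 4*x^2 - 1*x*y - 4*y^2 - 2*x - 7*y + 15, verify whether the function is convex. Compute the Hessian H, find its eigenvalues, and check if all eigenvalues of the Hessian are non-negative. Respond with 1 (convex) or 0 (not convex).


The Hessian of f(x,y) = 4*x^2 - 1*x*y - 4*y^2 - 2*x - 7*y + 15 is:
H = [[8, -1], [-1, -8]]
Trace = 8 - 8 = 0
Determinant = 8*-8 - (-1)^2 = -65
Discriminant = (0)^2 - 4*-65 = 260.0
Eigenvalues: lambda_1 = -8.0623, lambda_2 = 8.0623
The function is not convex.

0
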